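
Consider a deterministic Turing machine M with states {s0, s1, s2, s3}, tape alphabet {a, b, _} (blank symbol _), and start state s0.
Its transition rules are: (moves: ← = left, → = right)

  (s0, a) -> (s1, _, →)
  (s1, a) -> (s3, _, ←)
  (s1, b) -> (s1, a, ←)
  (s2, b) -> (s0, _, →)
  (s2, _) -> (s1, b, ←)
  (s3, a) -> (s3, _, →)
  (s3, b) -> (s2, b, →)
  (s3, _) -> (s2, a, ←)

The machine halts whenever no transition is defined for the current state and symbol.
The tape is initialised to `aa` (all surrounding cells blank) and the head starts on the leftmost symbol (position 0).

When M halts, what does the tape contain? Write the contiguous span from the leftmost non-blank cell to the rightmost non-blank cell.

ba

state=s0 head=0 tape=__[a]a   (s0,a)→(s1,_,→)
state=s1 head=1 tape=___[a]   (s1,a)→(s3,_,←)
state=s3 head=0 tape=__[_]_   (s3,_)→(s2,a,←)
state=s2 head=-1 tape=_[_]a_   (s2,_)→(s1,b,←)
state=s1 head=-2 tape=[_]ba_
The non-blank tape span at halt is ba.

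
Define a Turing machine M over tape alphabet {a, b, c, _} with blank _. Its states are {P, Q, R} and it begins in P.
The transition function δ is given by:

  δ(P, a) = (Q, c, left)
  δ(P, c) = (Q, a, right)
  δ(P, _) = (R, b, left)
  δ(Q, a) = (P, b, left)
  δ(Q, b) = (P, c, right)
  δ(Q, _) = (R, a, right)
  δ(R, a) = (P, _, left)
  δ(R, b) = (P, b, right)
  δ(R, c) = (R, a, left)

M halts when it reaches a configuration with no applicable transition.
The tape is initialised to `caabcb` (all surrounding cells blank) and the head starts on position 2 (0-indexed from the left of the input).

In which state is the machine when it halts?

Q

state=P head=2 tape=ca[a]bcb_   (P,a)→(Q,c,left)
state=Q head=1 tape=c[a]cbcb_   (Q,a)→(P,b,left)
state=P head=0 tape=[c]bcbcb_   (P,c)→(Q,a,right)
state=Q head=1 tape=a[b]cbcb_   (Q,b)→(P,c,right)
state=P head=2 tape=ac[c]bcb_   (P,c)→(Q,a,right)
state=Q head=3 tape=aca[b]cb_   (Q,b)→(P,c,right)
state=P head=4 tape=acac[c]b_   (P,c)→(Q,a,right)
state=Q head=5 tape=acaca[b]_   (Q,b)→(P,c,right)
state=P head=6 tape=acacac[_]   (P,_)→(R,b,left)
state=R head=5 tape=acaca[c]b   (R,c)→(R,a,left)
state=R head=4 tape=acac[a]ab   (R,a)→(P,_,left)
state=P head=3 tape=aca[c]_ab   (P,c)→(Q,a,right)
state=Q head=4 tape=acaa[_]ab   (Q,_)→(R,a,right)
state=R head=5 tape=acaaa[a]b   (R,a)→(P,_,left)
state=P head=4 tape=acaa[a]_b   (P,a)→(Q,c,left)
state=Q head=3 tape=aca[a]c_b   (Q,a)→(P,b,left)
state=P head=2 tape=ac[a]bc_b   (P,a)→(Q,c,left)
state=Q head=1 tape=a[c]cbc_b
No transition is defined for (Q, c); M halts in state Q.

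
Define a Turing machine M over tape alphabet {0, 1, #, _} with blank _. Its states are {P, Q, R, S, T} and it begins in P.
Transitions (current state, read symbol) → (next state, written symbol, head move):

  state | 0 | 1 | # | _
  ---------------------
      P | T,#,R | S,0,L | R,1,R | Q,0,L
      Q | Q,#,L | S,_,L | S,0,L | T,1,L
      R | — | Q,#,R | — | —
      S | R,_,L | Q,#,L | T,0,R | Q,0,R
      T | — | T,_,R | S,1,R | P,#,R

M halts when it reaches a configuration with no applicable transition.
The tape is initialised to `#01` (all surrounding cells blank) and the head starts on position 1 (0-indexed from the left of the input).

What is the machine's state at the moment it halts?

state=P head=1 tape=#[0]1__   (P,0)→(T,#,R)
state=T head=2 tape=##[1]__   (T,1)→(T,_,R)
state=T head=3 tape=##_[_]_   (T,_)→(P,#,R)
state=P head=4 tape=##_#[_]   (P,_)→(Q,0,L)
state=Q head=3 tape=##_[#]0   (Q,#)→(S,0,L)
state=S head=2 tape=##[_]00   (S,_)→(Q,0,R)
state=Q head=3 tape=##0[0]0   (Q,0)→(Q,#,L)
state=Q head=2 tape=##[0]#0   (Q,0)→(Q,#,L)
state=Q head=1 tape=#[#]##0   (Q,#)→(S,0,L)
state=S head=0 tape=[#]0##0   (S,#)→(T,0,R)
state=T head=1 tape=0[0]##0
No transition is defined for (T, 0); M halts in state T.

T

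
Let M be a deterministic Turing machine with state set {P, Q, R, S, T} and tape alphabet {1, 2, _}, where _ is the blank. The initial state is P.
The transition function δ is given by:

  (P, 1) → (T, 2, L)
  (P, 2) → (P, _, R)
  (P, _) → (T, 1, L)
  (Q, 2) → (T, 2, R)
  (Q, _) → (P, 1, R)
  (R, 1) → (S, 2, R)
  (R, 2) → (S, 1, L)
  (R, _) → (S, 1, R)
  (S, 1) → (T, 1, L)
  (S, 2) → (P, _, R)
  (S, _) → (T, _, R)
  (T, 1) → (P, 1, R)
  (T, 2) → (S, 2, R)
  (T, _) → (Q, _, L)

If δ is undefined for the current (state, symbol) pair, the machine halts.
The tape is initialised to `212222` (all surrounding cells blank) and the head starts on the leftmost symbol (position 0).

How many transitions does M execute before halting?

24

P | _[2]12222_   read 2 → write _, move R, go to P
P | __[1]2222_   read 1 → write 2, move L, go to T
T | _[_]22222_   read _ → write _, move L, go to Q
Q | [_]_22222_   read _ → write 1, move R, go to P
P | 1[_]22222_   read _ → write 1, move L, go to T
T | [1]122222_   read 1 → write 1, move R, go to P
P | 1[1]22222_   read 1 → write 2, move L, go to T
T | [1]222222_   read 1 → write 1, move R, go to P
P | 1[2]22222_   read 2 → write _, move R, go to P
P | 1_[2]2222_   read 2 → write _, move R, go to P
P | 1__[2]222_   read 2 → write _, move R, go to P
P | 1___[2]22_   read 2 → write _, move R, go to P
P | 1____[2]2_   read 2 → write _, move R, go to P
P | 1_____[2]_   read 2 → write _, move R, go to P
P | 1______[_]   read _ → write 1, move L, go to T
T | 1_____[_]1   read _ → write _, move L, go to Q
Q | 1____[_]_1   read _ → write 1, move R, go to P
P | 1____1[_]1   read _ → write 1, move L, go to T
T | 1____[1]11   read 1 → write 1, move R, go to P
P | 1____1[1]1   read 1 → write 2, move L, go to T
T | 1____[1]21   read 1 → write 1, move R, go to P
P | 1____1[2]1   read 2 → write _, move R, go to P
P | 1____1_[1]   read 1 → write 2, move L, go to T
T | 1____1[_]2   read _ → write _, move L, go to Q
Q | 1____[1]_2
M halts after 24 transitions.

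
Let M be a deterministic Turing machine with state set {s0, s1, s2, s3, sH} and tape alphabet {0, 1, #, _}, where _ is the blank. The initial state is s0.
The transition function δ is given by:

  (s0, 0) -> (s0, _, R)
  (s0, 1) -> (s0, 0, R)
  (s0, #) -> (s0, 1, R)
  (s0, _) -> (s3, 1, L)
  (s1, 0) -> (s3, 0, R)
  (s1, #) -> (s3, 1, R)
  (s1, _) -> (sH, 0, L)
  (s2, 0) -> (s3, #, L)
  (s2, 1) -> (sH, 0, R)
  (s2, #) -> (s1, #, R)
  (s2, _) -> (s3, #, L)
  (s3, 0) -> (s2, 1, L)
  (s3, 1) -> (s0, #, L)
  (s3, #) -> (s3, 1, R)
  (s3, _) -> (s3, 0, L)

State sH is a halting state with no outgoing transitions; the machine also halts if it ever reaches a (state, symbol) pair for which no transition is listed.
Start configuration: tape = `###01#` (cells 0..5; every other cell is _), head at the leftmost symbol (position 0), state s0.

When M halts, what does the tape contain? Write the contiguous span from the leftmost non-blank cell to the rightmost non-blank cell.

s0 | [#]##01#__   read # → write 1, move R, go to s0
s0 | 1[#]#01#__   read # → write 1, move R, go to s0
s0 | 11[#]01#__   read # → write 1, move R, go to s0
s0 | 111[0]1#__   read 0 → write _, move R, go to s0
s0 | 111_[1]#__   read 1 → write 0, move R, go to s0
s0 | 111_0[#]__   read # → write 1, move R, go to s0
s0 | 111_01[_]_   read _ → write 1, move L, go to s3
s3 | 111_0[1]1_   read 1 → write #, move L, go to s0
s0 | 111_[0]#1_   read 0 → write _, move R, go to s0
s0 | 111__[#]1_   read # → write 1, move R, go to s0
s0 | 111__1[1]_   read 1 → write 0, move R, go to s0
s0 | 111__10[_]   read _ → write 1, move L, go to s3
s3 | 111__1[0]1   read 0 → write 1, move L, go to s2
s2 | 111__[1]11   read 1 → write 0, move R, go to sH
sH | 111__0[1]1
The non-blank tape span at halt is 111__011.

111__011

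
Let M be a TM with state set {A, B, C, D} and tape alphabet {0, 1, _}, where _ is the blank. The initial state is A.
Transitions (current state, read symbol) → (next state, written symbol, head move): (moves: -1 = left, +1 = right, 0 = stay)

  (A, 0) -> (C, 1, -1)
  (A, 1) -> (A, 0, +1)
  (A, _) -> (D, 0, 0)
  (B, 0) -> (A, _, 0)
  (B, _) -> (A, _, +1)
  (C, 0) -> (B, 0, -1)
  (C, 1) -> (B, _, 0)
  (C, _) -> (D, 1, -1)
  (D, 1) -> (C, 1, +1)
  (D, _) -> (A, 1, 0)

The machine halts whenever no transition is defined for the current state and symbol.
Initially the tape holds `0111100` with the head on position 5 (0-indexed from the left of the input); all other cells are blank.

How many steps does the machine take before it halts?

15

state=A head=5 tape=01111[0]0_   (A,0)→(C,1,-1)
state=C head=4 tape=0111[1]10_   (C,1)→(B,_,0)
state=B head=4 tape=0111[_]10_   (B,_)→(A,_,+1)
state=A head=5 tape=0111_[1]0_   (A,1)→(A,0,+1)
state=A head=6 tape=0111_0[0]_   (A,0)→(C,1,-1)
state=C head=5 tape=0111_[0]1_   (C,0)→(B,0,-1)
state=B head=4 tape=0111[_]01_   (B,_)→(A,_,+1)
state=A head=5 tape=0111_[0]1_   (A,0)→(C,1,-1)
state=C head=4 tape=0111[_]11_   (C,_)→(D,1,-1)
state=D head=3 tape=011[1]111_   (D,1)→(C,1,+1)
state=C head=4 tape=0111[1]11_   (C,1)→(B,_,0)
state=B head=4 tape=0111[_]11_   (B,_)→(A,_,+1)
state=A head=5 tape=0111_[1]1_   (A,1)→(A,0,+1)
state=A head=6 tape=0111_0[1]_   (A,1)→(A,0,+1)
state=A head=7 tape=0111_00[_]   (A,_)→(D,0,0)
state=D head=7 tape=0111_00[0]
M halts after 15 transitions.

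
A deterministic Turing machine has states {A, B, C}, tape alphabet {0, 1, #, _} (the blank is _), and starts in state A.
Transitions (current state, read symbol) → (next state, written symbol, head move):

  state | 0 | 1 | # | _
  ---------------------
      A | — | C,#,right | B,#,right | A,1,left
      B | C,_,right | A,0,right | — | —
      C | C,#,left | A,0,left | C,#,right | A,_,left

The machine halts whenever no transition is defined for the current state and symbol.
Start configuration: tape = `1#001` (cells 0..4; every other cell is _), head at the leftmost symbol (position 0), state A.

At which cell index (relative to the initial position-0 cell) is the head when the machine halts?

A | [1]#001_   read 1 → write #, move right, go to C
C | #[#]001_   read # → write #, move right, go to C
C | ##[0]01_   read 0 → write #, move left, go to C
C | #[#]#01_   read # → write #, move right, go to C
C | ##[#]01_   read # → write #, move right, go to C
C | ###[0]1_   read 0 → write #, move left, go to C
C | ##[#]#1_   read # → write #, move right, go to C
C | ###[#]1_   read # → write #, move right, go to C
C | ####[1]_   read 1 → write 0, move left, go to A
A | ###[#]0_   read # → write #, move right, go to B
B | ####[0]_   read 0 → write _, move right, go to C
C | ####_[_]   read _ → write _, move left, go to A
A | ####[_]_   read _ → write 1, move left, go to A
A | ###[#]1_   read # → write #, move right, go to B
B | ####[1]_   read 1 → write 0, move right, go to A
A | ####0[_]   read _ → write 1, move left, go to A
A | ####[0]1
At halt the head is at cell 4.

4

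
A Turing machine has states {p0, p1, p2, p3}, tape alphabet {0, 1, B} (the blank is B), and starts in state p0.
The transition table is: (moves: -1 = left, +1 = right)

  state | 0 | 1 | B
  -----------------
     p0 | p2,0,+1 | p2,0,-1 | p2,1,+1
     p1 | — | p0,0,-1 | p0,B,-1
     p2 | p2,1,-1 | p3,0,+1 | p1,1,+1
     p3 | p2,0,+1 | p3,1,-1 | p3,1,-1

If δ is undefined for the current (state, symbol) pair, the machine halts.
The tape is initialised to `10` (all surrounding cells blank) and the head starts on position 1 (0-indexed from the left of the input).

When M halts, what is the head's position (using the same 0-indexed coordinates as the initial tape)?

state=p0 head=1 tape=BB1[0]BBB   (p0,0)→(p2,0,+1)
state=p2 head=2 tape=BB10[B]BB   (p2,B)→(p1,1,+1)
state=p1 head=3 tape=BB101[B]B   (p1,B)→(p0,B,-1)
state=p0 head=2 tape=BB10[1]BB   (p0,1)→(p2,0,-1)
state=p2 head=1 tape=BB1[0]0BB   (p2,0)→(p2,1,-1)
state=p2 head=0 tape=BB[1]10BB   (p2,1)→(p3,0,+1)
state=p3 head=1 tape=BB0[1]0BB   (p3,1)→(p3,1,-1)
state=p3 head=0 tape=BB[0]10BB   (p3,0)→(p2,0,+1)
state=p2 head=1 tape=BB0[1]0BB   (p2,1)→(p3,0,+1)
state=p3 head=2 tape=BB00[0]BB   (p3,0)→(p2,0,+1)
state=p2 head=3 tape=BB000[B]B   (p2,B)→(p1,1,+1)
state=p1 head=4 tape=BB0001[B]   (p1,B)→(p0,B,-1)
state=p0 head=3 tape=BB000[1]B   (p0,1)→(p2,0,-1)
state=p2 head=2 tape=BB00[0]0B   (p2,0)→(p2,1,-1)
state=p2 head=1 tape=BB0[0]10B   (p2,0)→(p2,1,-1)
state=p2 head=0 tape=BB[0]110B   (p2,0)→(p2,1,-1)
state=p2 head=-1 tape=B[B]1110B   (p2,B)→(p1,1,+1)
state=p1 head=0 tape=B1[1]110B   (p1,1)→(p0,0,-1)
state=p0 head=-1 tape=B[1]0110B   (p0,1)→(p2,0,-1)
state=p2 head=-2 tape=[B]00110B   (p2,B)→(p1,1,+1)
state=p1 head=-1 tape=1[0]0110B
At halt the head is at cell -1.

-1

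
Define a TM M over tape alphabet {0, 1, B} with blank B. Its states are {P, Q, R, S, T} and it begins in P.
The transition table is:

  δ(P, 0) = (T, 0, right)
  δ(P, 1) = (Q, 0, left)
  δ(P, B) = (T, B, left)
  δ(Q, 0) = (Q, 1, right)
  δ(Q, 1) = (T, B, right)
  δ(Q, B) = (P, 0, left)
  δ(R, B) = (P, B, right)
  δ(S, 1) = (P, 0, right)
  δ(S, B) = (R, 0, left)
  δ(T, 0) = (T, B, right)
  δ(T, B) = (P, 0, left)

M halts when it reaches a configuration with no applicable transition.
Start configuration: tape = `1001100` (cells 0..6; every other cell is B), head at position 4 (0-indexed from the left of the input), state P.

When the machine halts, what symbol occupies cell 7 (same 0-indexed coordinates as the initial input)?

state=P head=4 tape=1001[1]00B   (P,1)→(Q,0,left)
state=Q head=3 tape=100[1]000B   (Q,1)→(T,B,right)
state=T head=4 tape=100B[0]00B   (T,0)→(T,B,right)
state=T head=5 tape=100BB[0]0B   (T,0)→(T,B,right)
state=T head=6 tape=100BBB[0]B   (T,0)→(T,B,right)
state=T head=7 tape=100BBBB[B]   (T,B)→(P,0,left)
state=P head=6 tape=100BBB[B]0   (P,B)→(T,B,left)
state=T head=5 tape=100BB[B]B0   (T,B)→(P,0,left)
state=P head=4 tape=100B[B]0B0   (P,B)→(T,B,left)
state=T head=3 tape=100[B]B0B0   (T,B)→(P,0,left)
state=P head=2 tape=10[0]0B0B0   (P,0)→(T,0,right)
state=T head=3 tape=100[0]B0B0   (T,0)→(T,B,right)
state=T head=4 tape=100B[B]0B0   (T,B)→(P,0,left)
state=P head=3 tape=100[B]00B0   (P,B)→(T,B,left)
state=T head=2 tape=10[0]B00B0   (T,0)→(T,B,right)
state=T head=3 tape=10B[B]00B0   (T,B)→(P,0,left)
state=P head=2 tape=10[B]000B0   (P,B)→(T,B,left)
state=T head=1 tape=1[0]B000B0   (T,0)→(T,B,right)
state=T head=2 tape=1B[B]000B0   (T,B)→(P,0,left)
state=P head=1 tape=1[B]0000B0   (P,B)→(T,B,left)
state=T head=0 tape=[1]B0000B0
Cell 7 holds 0 when M halts.

0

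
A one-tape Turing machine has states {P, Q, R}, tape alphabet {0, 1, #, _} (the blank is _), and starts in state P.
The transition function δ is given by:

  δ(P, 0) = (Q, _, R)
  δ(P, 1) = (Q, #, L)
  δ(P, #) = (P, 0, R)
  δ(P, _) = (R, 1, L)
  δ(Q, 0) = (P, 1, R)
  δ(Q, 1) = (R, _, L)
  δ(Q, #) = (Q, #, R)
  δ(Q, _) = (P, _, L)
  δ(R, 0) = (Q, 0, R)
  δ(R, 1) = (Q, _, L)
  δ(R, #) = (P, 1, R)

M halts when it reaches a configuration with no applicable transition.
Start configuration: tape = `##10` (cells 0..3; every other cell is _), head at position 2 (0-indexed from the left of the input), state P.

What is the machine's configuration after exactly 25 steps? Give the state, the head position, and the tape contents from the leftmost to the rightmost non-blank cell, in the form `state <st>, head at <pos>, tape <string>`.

state=P head=2 tape=___##[1]0_   (P,1)→(Q,#,L)
state=Q head=1 tape=___#[#]#0_   (Q,#)→(Q,#,R)
state=Q head=2 tape=___##[#]0_   (Q,#)→(Q,#,R)
state=Q head=3 tape=___###[0]_   (Q,0)→(P,1,R)
state=P head=4 tape=___###1[_]   (P,_)→(R,1,L)
state=R head=3 tape=___###[1]1   (R,1)→(Q,_,L)
state=Q head=2 tape=___##[#]_1   (Q,#)→(Q,#,R)
state=Q head=3 tape=___###[_]1   (Q,_)→(P,_,L)
state=P head=2 tape=___##[#]_1   (P,#)→(P,0,R)
state=P head=3 tape=___##0[_]1   (P,_)→(R,1,L)
state=R head=2 tape=___##[0]11   (R,0)→(Q,0,R)
state=Q head=3 tape=___##0[1]1   (Q,1)→(R,_,L)
state=R head=2 tape=___##[0]_1   (R,0)→(Q,0,R)
state=Q head=3 tape=___##0[_]1   (Q,_)→(P,_,L)
state=P head=2 tape=___##[0]_1   (P,0)→(Q,_,R)
state=Q head=3 tape=___##_[_]1   (Q,_)→(P,_,L)
state=P head=2 tape=___##[_]_1   (P,_)→(R,1,L)
state=R head=1 tape=___#[#]1_1   (R,#)→(P,1,R)
state=P head=2 tape=___#1[1]_1   (P,1)→(Q,#,L)
state=Q head=1 tape=___#[1]#_1   (Q,1)→(R,_,L)
state=R head=0 tape=___[#]_#_1   (R,#)→(P,1,R)
state=P head=1 tape=___1[_]#_1   (P,_)→(R,1,L)
state=R head=0 tape=___[1]1#_1   (R,1)→(Q,_,L)
state=Q head=-1 tape=__[_]_1#_1   (Q,_)→(P,_,L)
state=P head=-2 tape=_[_]__1#_1   (P,_)→(R,1,L)
state=R head=-3 tape=[_]1__1#_1
After 25 steps: state R, head at -3, tape 1__1#_1.

state R, head at -3, tape 1__1#_1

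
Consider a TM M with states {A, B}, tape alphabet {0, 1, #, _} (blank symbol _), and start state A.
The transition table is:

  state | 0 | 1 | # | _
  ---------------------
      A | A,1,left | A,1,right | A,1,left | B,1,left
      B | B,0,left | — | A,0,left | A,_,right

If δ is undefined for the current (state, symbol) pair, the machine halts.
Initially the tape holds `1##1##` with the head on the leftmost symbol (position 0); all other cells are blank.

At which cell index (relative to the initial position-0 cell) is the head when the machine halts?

5

state=A head=0 tape=[1]##1##_   (A,1)→(A,1,right)
state=A head=1 tape=1[#]#1##_   (A,#)→(A,1,left)
state=A head=0 tape=[1]1#1##_   (A,1)→(A,1,right)
state=A head=1 tape=1[1]#1##_   (A,1)→(A,1,right)
state=A head=2 tape=11[#]1##_   (A,#)→(A,1,left)
state=A head=1 tape=1[1]11##_   (A,1)→(A,1,right)
state=A head=2 tape=11[1]1##_   (A,1)→(A,1,right)
state=A head=3 tape=111[1]##_   (A,1)→(A,1,right)
state=A head=4 tape=1111[#]#_   (A,#)→(A,1,left)
state=A head=3 tape=111[1]1#_   (A,1)→(A,1,right)
state=A head=4 tape=1111[1]#_   (A,1)→(A,1,right)
state=A head=5 tape=11111[#]_   (A,#)→(A,1,left)
state=A head=4 tape=1111[1]1_   (A,1)→(A,1,right)
state=A head=5 tape=11111[1]_   (A,1)→(A,1,right)
state=A head=6 tape=111111[_]   (A,_)→(B,1,left)
state=B head=5 tape=11111[1]1
At halt the head is at cell 5.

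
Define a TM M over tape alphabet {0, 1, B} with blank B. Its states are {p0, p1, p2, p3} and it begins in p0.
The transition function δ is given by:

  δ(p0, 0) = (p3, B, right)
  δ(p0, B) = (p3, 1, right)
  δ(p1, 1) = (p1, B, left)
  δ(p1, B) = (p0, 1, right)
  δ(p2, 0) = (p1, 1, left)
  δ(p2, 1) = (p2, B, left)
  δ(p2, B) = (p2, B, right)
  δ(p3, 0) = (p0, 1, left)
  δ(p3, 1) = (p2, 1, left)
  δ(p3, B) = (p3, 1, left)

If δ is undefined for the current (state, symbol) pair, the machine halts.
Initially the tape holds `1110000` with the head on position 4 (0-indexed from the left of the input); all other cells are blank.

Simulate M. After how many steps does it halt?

p0 | BB1110[0]00   read 0 → write B, move right, go to p3
p3 | BB1110B[0]0   read 0 → write 1, move left, go to p0
p0 | BB1110[B]10   read B → write 1, move right, go to p3
p3 | BB11101[1]0   read 1 → write 1, move left, go to p2
p2 | BB1110[1]10   read 1 → write B, move left, go to p2
p2 | BB111[0]B10   read 0 → write 1, move left, go to p1
p1 | BB11[1]1B10   read 1 → write B, move left, go to p1
p1 | BB1[1]B1B10   read 1 → write B, move left, go to p1
p1 | BB[1]BB1B10   read 1 → write B, move left, go to p1
p1 | B[B]BBB1B10   read B → write 1, move right, go to p0
p0 | B1[B]BB1B10   read B → write 1, move right, go to p3
p3 | B11[B]B1B10   read B → write 1, move left, go to p3
p3 | B1[1]1B1B10   read 1 → write 1, move left, go to p2
p2 | B[1]11B1B10   read 1 → write B, move left, go to p2
p2 | [B]B11B1B10   read B → write B, move right, go to p2
p2 | B[B]11B1B10   read B → write B, move right, go to p2
p2 | BB[1]1B1B10   read 1 → write B, move left, go to p2
p2 | B[B]B1B1B10   read B → write B, move right, go to p2
p2 | BB[B]1B1B10   read B → write B, move right, go to p2
p2 | BBB[1]B1B10   read 1 → write B, move left, go to p2
p2 | BB[B]BB1B10   read B → write B, move right, go to p2
p2 | BBB[B]B1B10   read B → write B, move right, go to p2
p2 | BBBB[B]1B10   read B → write B, move right, go to p2
p2 | BBBBB[1]B10   read 1 → write B, move left, go to p2
p2 | BBBB[B]BB10   read B → write B, move right, go to p2
p2 | BBBBB[B]B10   read B → write B, move right, go to p2
p2 | BBBBBB[B]10   read B → write B, move right, go to p2
p2 | BBBBBBB[1]0   read 1 → write B, move left, go to p2
p2 | BBBBBB[B]B0   read B → write B, move right, go to p2
p2 | BBBBBBB[B]0   read B → write B, move right, go to p2
p2 | BBBBBBBB[0]   read 0 → write 1, move left, go to p1
p1 | BBBBBBB[B]1   read B → write 1, move right, go to p0
p0 | BBBBBBB1[1]
M halts after 32 transitions.

32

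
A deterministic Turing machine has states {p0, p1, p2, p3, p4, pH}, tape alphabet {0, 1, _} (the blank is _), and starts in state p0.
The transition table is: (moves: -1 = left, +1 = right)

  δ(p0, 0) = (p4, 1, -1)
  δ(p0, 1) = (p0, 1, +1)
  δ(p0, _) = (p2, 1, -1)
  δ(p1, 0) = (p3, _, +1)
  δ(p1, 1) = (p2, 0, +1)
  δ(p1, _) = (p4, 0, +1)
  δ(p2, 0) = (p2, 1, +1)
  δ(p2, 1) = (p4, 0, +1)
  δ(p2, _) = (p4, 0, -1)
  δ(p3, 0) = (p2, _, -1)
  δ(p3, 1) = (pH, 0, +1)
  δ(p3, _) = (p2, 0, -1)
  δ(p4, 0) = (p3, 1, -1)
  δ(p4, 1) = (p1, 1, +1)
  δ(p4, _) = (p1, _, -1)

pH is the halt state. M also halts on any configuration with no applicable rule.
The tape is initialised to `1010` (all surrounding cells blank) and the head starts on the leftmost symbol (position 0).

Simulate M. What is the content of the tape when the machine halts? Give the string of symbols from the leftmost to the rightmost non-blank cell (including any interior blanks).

state=p0 head=0 tape=[1]010_   (p0,1)→(p0,1,+1)
state=p0 head=1 tape=1[0]10_   (p0,0)→(p4,1,-1)
state=p4 head=0 tape=[1]110_   (p4,1)→(p1,1,+1)
state=p1 head=1 tape=1[1]10_   (p1,1)→(p2,0,+1)
state=p2 head=2 tape=10[1]0_   (p2,1)→(p4,0,+1)
state=p4 head=3 tape=100[0]_   (p4,0)→(p3,1,-1)
state=p3 head=2 tape=10[0]1_   (p3,0)→(p2,_,-1)
state=p2 head=1 tape=1[0]_1_   (p2,0)→(p2,1,+1)
state=p2 head=2 tape=11[_]1_   (p2,_)→(p4,0,-1)
state=p4 head=1 tape=1[1]01_   (p4,1)→(p1,1,+1)
state=p1 head=2 tape=11[0]1_   (p1,0)→(p3,_,+1)
state=p3 head=3 tape=11_[1]_   (p3,1)→(pH,0,+1)
state=pH head=4 tape=11_0[_]
The non-blank tape span at halt is 11_0.

11_0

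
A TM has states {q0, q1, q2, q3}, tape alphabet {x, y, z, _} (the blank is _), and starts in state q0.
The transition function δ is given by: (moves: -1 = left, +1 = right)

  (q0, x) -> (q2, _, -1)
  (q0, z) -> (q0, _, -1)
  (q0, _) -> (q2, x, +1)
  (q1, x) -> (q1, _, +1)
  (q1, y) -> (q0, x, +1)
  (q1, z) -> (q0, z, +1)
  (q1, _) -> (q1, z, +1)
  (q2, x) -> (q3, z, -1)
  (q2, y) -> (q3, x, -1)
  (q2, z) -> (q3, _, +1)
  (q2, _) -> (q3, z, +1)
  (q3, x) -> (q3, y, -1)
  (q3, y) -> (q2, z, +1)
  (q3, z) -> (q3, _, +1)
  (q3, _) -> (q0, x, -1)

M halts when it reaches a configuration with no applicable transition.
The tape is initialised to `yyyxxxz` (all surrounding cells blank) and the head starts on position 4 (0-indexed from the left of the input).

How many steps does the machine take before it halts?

32

q0 | yyyx[x]xz   read x → write _, move -1, go to q2
q2 | yyy[x]_xz   read x → write z, move -1, go to q3
q3 | yy[y]z_xz   read y → write z, move +1, go to q2
q2 | yyz[z]_xz   read z → write _, move +1, go to q3
q3 | yyz_[_]xz   read _ → write x, move -1, go to q0
q0 | yyz[_]xxz   read _ → write x, move +1, go to q2
q2 | yyzx[x]xz   read x → write z, move -1, go to q3
q3 | yyz[x]zxz   read x → write y, move -1, go to q3
q3 | yy[z]yzxz   read z → write _, move +1, go to q3
q3 | yy_[y]zxz   read y → write z, move +1, go to q2
q2 | yy_z[z]xz   read z → write _, move +1, go to q3
q3 | yy_z_[x]z   read x → write y, move -1, go to q3
q3 | yy_z[_]yz   read _ → write x, move -1, go to q0
q0 | yy_[z]xyz   read z → write _, move -1, go to q0
q0 | yy[_]_xyz   read _ → write x, move +1, go to q2
q2 | yyx[_]xyz   read _ → write z, move +1, go to q3
q3 | yyxz[x]yz   read x → write y, move -1, go to q3
q3 | yyx[z]yyz   read z → write _, move +1, go to q3
q3 | yyx_[y]yz   read y → write z, move +1, go to q2
q2 | yyx_z[y]z   read y → write x, move -1, go to q3
q3 | yyx_[z]xz   read z → write _, move +1, go to q3
q3 | yyx__[x]z   read x → write y, move -1, go to q3
q3 | yyx_[_]yz   read _ → write x, move -1, go to q0
q0 | yyx[_]xyz   read _ → write x, move +1, go to q2
q2 | yyxx[x]yz   read x → write z, move -1, go to q3
q3 | yyx[x]zyz   read x → write y, move -1, go to q3
q3 | yy[x]yzyz   read x → write y, move -1, go to q3
q3 | y[y]yyzyz   read y → write z, move +1, go to q2
q2 | yz[y]yzyz   read y → write x, move -1, go to q3
q3 | y[z]xyzyz   read z → write _, move +1, go to q3
q3 | y_[x]yzyz   read x → write y, move -1, go to q3
q3 | y[_]yyzyz   read _ → write x, move -1, go to q0
q0 | [y]xyyzyz
M halts after 32 transitions.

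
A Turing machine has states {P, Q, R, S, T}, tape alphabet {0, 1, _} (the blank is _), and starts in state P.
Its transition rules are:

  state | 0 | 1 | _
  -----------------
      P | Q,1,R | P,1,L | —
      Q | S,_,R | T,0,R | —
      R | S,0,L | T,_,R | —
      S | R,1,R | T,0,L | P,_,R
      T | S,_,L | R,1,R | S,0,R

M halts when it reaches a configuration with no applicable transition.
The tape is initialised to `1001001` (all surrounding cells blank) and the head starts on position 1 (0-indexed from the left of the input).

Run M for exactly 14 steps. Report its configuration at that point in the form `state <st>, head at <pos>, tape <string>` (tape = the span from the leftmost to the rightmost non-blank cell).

state=P head=1 tape=_1[0]01001   (P,0)→(Q,1,R)
state=Q head=2 tape=_11[0]1001   (Q,0)→(S,_,R)
state=S head=3 tape=_11_[1]001   (S,1)→(T,0,L)
state=T head=2 tape=_11[_]0001   (T,_)→(S,0,R)
state=S head=3 tape=_110[0]001   (S,0)→(R,1,R)
state=R head=4 tape=_1101[0]01   (R,0)→(S,0,L)
state=S head=3 tape=_110[1]001   (S,1)→(T,0,L)
state=T head=2 tape=_11[0]0001   (T,0)→(S,_,L)
state=S head=1 tape=_1[1]_0001   (S,1)→(T,0,L)
state=T head=0 tape=_[1]0_0001   (T,1)→(R,1,R)
state=R head=1 tape=_1[0]_0001   (R,0)→(S,0,L)
state=S head=0 tape=_[1]0_0001   (S,1)→(T,0,L)
state=T head=-1 tape=[_]00_0001   (T,_)→(S,0,R)
state=S head=0 tape=0[0]0_0001   (S,0)→(R,1,R)
state=R head=1 tape=01[0]_0001
After 14 steps: state R, head at 1, tape 010_0001.

state R, head at 1, tape 010_0001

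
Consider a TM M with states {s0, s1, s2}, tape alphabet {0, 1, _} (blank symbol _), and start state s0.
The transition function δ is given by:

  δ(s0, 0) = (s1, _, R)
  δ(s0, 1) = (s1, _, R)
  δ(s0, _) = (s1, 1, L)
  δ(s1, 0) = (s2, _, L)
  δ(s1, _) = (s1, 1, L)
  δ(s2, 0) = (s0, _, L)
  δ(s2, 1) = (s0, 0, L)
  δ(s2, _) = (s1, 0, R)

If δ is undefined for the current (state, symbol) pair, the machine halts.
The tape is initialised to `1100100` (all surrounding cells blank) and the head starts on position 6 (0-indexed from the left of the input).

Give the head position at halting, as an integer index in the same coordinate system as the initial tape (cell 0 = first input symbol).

state=s0 head=6 tape=110010[0]_   (s0,0)→(s1,_,R)
state=s1 head=7 tape=110010_[_]   (s1,_)→(s1,1,L)
state=s1 head=6 tape=110010[_]1   (s1,_)→(s1,1,L)
state=s1 head=5 tape=11001[0]11   (s1,0)→(s2,_,L)
state=s2 head=4 tape=1100[1]_11   (s2,1)→(s0,0,L)
state=s0 head=3 tape=110[0]0_11   (s0,0)→(s1,_,R)
state=s1 head=4 tape=110_[0]_11   (s1,0)→(s2,_,L)
state=s2 head=3 tape=110[_]__11   (s2,_)→(s1,0,R)
state=s1 head=4 tape=1100[_]_11   (s1,_)→(s1,1,L)
state=s1 head=3 tape=110[0]1_11   (s1,0)→(s2,_,L)
state=s2 head=2 tape=11[0]_1_11   (s2,0)→(s0,_,L)
state=s0 head=1 tape=1[1]__1_11   (s0,1)→(s1,_,R)
state=s1 head=2 tape=1_[_]_1_11   (s1,_)→(s1,1,L)
state=s1 head=1 tape=1[_]1_1_11   (s1,_)→(s1,1,L)
state=s1 head=0 tape=[1]11_1_11
At halt the head is at cell 0.

0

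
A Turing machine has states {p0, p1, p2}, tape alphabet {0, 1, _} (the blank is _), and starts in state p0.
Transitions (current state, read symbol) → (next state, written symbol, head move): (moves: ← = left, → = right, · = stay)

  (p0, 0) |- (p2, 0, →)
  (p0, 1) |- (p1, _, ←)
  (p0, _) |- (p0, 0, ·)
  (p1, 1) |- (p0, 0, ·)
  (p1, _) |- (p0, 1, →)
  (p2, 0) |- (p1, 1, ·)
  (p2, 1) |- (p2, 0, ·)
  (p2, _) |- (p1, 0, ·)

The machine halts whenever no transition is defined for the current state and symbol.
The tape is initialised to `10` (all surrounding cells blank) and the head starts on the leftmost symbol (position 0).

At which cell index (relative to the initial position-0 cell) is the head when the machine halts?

2

p0 | _[1]0_   read 1 → write _, move ←, go to p1
p1 | [_]_0_   read _ → write 1, move →, go to p0
p0 | 1[_]0_   read _ → write 0, move ·, go to p0
p0 | 1[0]0_   read 0 → write 0, move →, go to p2
p2 | 10[0]_   read 0 → write 1, move ·, go to p1
p1 | 10[1]_   read 1 → write 0, move ·, go to p0
p0 | 10[0]_   read 0 → write 0, move →, go to p2
p2 | 100[_]   read _ → write 0, move ·, go to p1
p1 | 100[0]
At halt the head is at cell 2.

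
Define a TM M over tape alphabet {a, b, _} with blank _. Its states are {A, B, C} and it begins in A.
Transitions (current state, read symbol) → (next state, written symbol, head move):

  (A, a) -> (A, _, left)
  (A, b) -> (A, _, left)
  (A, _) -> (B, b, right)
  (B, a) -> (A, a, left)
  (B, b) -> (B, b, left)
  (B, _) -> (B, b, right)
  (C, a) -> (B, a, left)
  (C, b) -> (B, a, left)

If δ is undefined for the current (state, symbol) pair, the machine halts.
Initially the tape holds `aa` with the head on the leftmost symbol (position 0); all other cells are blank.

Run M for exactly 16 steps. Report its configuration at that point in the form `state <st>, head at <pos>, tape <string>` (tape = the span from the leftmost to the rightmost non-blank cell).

state B, head at 0, tape bbb_a

A | ___[a]a   read a → write _, move left, go to A
A | __[_]_a   read _ → write b, move right, go to B
B | __b[_]a   read _ → write b, move right, go to B
B | __bb[a]   read a → write a, move left, go to A
A | __b[b]a   read b → write _, move left, go to A
A | __[b]_a   read b → write _, move left, go to A
A | _[_]__a   read _ → write b, move right, go to B
B | _b[_]_a   read _ → write b, move right, go to B
B | _bb[_]a   read _ → write b, move right, go to B
B | _bbb[a]   read a → write a, move left, go to A
A | _bb[b]a   read b → write _, move left, go to A
A | _b[b]_a   read b → write _, move left, go to A
A | _[b]__a   read b → write _, move left, go to A
A | [_]___a   read _ → write b, move right, go to B
B | b[_]__a   read _ → write b, move right, go to B
B | bb[_]_a   read _ → write b, move right, go to B
B | bbb[_]a
After 16 steps: state B, head at 0, tape bbb_a.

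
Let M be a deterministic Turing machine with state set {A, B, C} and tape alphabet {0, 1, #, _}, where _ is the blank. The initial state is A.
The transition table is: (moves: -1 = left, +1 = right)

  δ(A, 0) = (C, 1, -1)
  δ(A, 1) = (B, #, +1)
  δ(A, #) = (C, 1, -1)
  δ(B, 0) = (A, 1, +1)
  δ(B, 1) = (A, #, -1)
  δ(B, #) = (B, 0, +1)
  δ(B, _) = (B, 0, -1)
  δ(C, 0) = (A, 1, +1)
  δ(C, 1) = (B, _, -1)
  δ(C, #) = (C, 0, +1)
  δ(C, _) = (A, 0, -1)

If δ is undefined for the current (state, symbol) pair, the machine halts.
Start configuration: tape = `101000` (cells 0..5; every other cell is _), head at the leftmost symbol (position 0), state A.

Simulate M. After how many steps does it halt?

14

state=A head=0 tape=__[1]01000   (A,1)→(B,#,+1)
state=B head=1 tape=__#[0]1000   (B,0)→(A,1,+1)
state=A head=2 tape=__#1[1]000   (A,1)→(B,#,+1)
state=B head=3 tape=__#1#[0]00   (B,0)→(A,1,+1)
state=A head=4 tape=__#1#1[0]0   (A,0)→(C,1,-1)
state=C head=3 tape=__#1#[1]10   (C,1)→(B,_,-1)
state=B head=2 tape=__#1[#]_10   (B,#)→(B,0,+1)
state=B head=3 tape=__#10[_]10   (B,_)→(B,0,-1)
state=B head=2 tape=__#1[0]010   (B,0)→(A,1,+1)
state=A head=3 tape=__#11[0]10   (A,0)→(C,1,-1)
state=C head=2 tape=__#1[1]110   (C,1)→(B,_,-1)
state=B head=1 tape=__#[1]_110   (B,1)→(A,#,-1)
state=A head=0 tape=__[#]#_110   (A,#)→(C,1,-1)
state=C head=-1 tape=_[_]1#_110   (C,_)→(A,0,-1)
state=A head=-2 tape=[_]01#_110
M halts after 14 transitions.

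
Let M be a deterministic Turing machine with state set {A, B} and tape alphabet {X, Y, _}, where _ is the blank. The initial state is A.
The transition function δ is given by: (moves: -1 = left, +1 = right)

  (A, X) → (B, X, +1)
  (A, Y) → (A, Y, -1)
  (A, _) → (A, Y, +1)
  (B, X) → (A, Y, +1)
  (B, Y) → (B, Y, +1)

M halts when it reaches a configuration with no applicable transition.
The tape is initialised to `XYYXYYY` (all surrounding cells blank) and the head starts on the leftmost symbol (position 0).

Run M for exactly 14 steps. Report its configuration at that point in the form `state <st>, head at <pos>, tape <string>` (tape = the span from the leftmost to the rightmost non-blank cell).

state B, head at 6, tape XYYYYYY

state=A head=0 tape=[X]YYXYYY   (A,X)→(B,X,+1)
state=B head=1 tape=X[Y]YXYYY   (B,Y)→(B,Y,+1)
state=B head=2 tape=XY[Y]XYYY   (B,Y)→(B,Y,+1)
state=B head=3 tape=XYY[X]YYY   (B,X)→(A,Y,+1)
state=A head=4 tape=XYYY[Y]YY   (A,Y)→(A,Y,-1)
state=A head=3 tape=XYY[Y]YYY   (A,Y)→(A,Y,-1)
state=A head=2 tape=XY[Y]YYYY   (A,Y)→(A,Y,-1)
state=A head=1 tape=X[Y]YYYYY   (A,Y)→(A,Y,-1)
state=A head=0 tape=[X]YYYYYY   (A,X)→(B,X,+1)
state=B head=1 tape=X[Y]YYYYY   (B,Y)→(B,Y,+1)
state=B head=2 tape=XY[Y]YYYY   (B,Y)→(B,Y,+1)
state=B head=3 tape=XYY[Y]YYY   (B,Y)→(B,Y,+1)
state=B head=4 tape=XYYY[Y]YY   (B,Y)→(B,Y,+1)
state=B head=5 tape=XYYYY[Y]Y   (B,Y)→(B,Y,+1)
state=B head=6 tape=XYYYYY[Y]
After 14 steps: state B, head at 6, tape XYYYYYY.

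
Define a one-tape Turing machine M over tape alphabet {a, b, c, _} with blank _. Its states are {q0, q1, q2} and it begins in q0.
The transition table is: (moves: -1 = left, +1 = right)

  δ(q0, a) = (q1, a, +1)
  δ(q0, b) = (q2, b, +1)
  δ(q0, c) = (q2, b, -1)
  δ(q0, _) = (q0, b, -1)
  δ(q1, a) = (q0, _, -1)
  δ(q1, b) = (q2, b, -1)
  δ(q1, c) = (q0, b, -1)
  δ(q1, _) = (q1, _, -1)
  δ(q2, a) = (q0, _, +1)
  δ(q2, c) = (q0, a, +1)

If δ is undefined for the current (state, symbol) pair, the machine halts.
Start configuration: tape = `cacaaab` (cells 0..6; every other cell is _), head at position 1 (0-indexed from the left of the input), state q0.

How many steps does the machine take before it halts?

14

state=q0 head=1 tape=c[a]caaab   (q0,a)→(q1,a,+1)
state=q1 head=2 tape=ca[c]aaab   (q1,c)→(q0,b,-1)
state=q0 head=1 tape=c[a]baaab   (q0,a)→(q1,a,+1)
state=q1 head=2 tape=ca[b]aaab   (q1,b)→(q2,b,-1)
state=q2 head=1 tape=c[a]baaab   (q2,a)→(q0,_,+1)
state=q0 head=2 tape=c_[b]aaab   (q0,b)→(q2,b,+1)
state=q2 head=3 tape=c_b[a]aab   (q2,a)→(q0,_,+1)
state=q0 head=4 tape=c_b_[a]ab   (q0,a)→(q1,a,+1)
state=q1 head=5 tape=c_b_a[a]b   (q1,a)→(q0,_,-1)
state=q0 head=4 tape=c_b_[a]_b   (q0,a)→(q1,a,+1)
state=q1 head=5 tape=c_b_a[_]b   (q1,_)→(q1,_,-1)
state=q1 head=4 tape=c_b_[a]_b   (q1,a)→(q0,_,-1)
state=q0 head=3 tape=c_b[_]__b   (q0,_)→(q0,b,-1)
state=q0 head=2 tape=c_[b]b__b   (q0,b)→(q2,b,+1)
state=q2 head=3 tape=c_b[b]__b
M halts after 14 transitions.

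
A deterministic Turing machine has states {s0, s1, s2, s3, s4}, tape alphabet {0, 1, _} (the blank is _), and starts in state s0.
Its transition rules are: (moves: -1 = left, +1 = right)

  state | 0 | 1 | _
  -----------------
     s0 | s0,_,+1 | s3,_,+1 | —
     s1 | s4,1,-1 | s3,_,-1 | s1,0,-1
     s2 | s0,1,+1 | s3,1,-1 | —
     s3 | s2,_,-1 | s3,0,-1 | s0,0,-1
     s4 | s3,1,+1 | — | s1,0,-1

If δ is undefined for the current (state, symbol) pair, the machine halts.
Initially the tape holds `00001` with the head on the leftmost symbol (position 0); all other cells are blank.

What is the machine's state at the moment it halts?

s0

s0 | [0]0001_   read 0 → write _, move +1, go to s0
s0 | _[0]001_   read 0 → write _, move +1, go to s0
s0 | __[0]01_   read 0 → write _, move +1, go to s0
s0 | ___[0]1_   read 0 → write _, move +1, go to s0
s0 | ____[1]_   read 1 → write _, move +1, go to s3
s3 | _____[_]   read _ → write 0, move -1, go to s0
s0 | ____[_]0
No transition is defined for (s0, _); M halts in state s0.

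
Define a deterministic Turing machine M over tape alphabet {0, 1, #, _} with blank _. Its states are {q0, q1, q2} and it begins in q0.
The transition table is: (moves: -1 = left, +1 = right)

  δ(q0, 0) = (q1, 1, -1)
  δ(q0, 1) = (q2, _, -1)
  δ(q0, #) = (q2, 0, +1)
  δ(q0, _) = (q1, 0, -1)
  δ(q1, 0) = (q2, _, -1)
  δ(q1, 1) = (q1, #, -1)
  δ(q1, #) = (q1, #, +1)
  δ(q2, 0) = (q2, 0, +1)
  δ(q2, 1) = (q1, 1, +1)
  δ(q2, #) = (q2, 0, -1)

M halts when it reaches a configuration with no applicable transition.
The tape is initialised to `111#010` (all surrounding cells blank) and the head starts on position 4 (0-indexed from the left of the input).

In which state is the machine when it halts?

state=q0 head=4 tape=111#[0]10   (q0,0)→(q1,1,-1)
state=q1 head=3 tape=111[#]110   (q1,#)→(q1,#,+1)
state=q1 head=4 tape=111#[1]10   (q1,1)→(q1,#,-1)
state=q1 head=3 tape=111[#]#10   (q1,#)→(q1,#,+1)
state=q1 head=4 tape=111#[#]10   (q1,#)→(q1,#,+1)
state=q1 head=5 tape=111##[1]0   (q1,1)→(q1,#,-1)
state=q1 head=4 tape=111#[#]#0   (q1,#)→(q1,#,+1)
state=q1 head=5 tape=111##[#]0   (q1,#)→(q1,#,+1)
state=q1 head=6 tape=111###[0]   (q1,0)→(q2,_,-1)
state=q2 head=5 tape=111##[#]_   (q2,#)→(q2,0,-1)
state=q2 head=4 tape=111#[#]0_   (q2,#)→(q2,0,-1)
state=q2 head=3 tape=111[#]00_   (q2,#)→(q2,0,-1)
state=q2 head=2 tape=11[1]000_   (q2,1)→(q1,1,+1)
state=q1 head=3 tape=111[0]00_   (q1,0)→(q2,_,-1)
state=q2 head=2 tape=11[1]_00_   (q2,1)→(q1,1,+1)
state=q1 head=3 tape=111[_]00_
No transition is defined for (q1, _); M halts in state q1.

q1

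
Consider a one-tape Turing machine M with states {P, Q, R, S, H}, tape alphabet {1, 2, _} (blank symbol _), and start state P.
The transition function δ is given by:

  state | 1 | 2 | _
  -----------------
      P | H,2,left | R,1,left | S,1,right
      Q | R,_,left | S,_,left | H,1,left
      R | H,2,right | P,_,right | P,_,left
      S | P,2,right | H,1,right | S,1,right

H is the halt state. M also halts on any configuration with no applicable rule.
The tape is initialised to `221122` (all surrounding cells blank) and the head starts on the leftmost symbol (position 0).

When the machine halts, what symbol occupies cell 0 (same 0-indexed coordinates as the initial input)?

P | __[2]21122   read 2 → write 1, move left, go to R
R | _[_]121122   read _ → write _, move left, go to P
P | [_]_121122   read _ → write 1, move right, go to S
S | 1[_]121122   read _ → write 1, move right, go to S
S | 11[1]21122   read 1 → write 2, move right, go to P
P | 112[2]1122   read 2 → write 1, move left, go to R
R | 11[2]11122   read 2 → write _, move right, go to P
P | 11_[1]1122   read 1 → write 2, move left, go to H
H | 11[_]21122
Cell 0 holds _ when M halts.

_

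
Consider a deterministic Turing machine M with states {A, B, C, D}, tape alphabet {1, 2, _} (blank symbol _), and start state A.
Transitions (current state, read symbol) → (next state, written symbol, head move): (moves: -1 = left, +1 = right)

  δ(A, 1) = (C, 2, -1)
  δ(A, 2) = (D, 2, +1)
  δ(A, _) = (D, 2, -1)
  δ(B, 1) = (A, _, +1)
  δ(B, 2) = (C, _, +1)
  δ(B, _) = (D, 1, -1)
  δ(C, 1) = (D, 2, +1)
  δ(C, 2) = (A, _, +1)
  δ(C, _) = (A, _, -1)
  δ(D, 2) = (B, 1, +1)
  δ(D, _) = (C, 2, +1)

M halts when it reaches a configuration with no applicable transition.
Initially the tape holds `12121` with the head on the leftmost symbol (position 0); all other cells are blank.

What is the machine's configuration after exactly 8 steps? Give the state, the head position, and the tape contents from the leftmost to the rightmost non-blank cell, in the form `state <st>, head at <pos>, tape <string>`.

state A, head at 0, tape 22_22121

state=A head=0 tape=___[1]2121   (A,1)→(C,2,-1)
state=C head=-1 tape=__[_]22121   (C,_)→(A,_,-1)
state=A head=-2 tape=_[_]_22121   (A,_)→(D,2,-1)
state=D head=-3 tape=[_]2_22121   (D,_)→(C,2,+1)
state=C head=-2 tape=2[2]_22121   (C,2)→(A,_,+1)
state=A head=-1 tape=2_[_]22121   (A,_)→(D,2,-1)
state=D head=-2 tape=2[_]222121   (D,_)→(C,2,+1)
state=C head=-1 tape=22[2]22121   (C,2)→(A,_,+1)
state=A head=0 tape=22_[2]2121
After 8 steps: state A, head at 0, tape 22_22121.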